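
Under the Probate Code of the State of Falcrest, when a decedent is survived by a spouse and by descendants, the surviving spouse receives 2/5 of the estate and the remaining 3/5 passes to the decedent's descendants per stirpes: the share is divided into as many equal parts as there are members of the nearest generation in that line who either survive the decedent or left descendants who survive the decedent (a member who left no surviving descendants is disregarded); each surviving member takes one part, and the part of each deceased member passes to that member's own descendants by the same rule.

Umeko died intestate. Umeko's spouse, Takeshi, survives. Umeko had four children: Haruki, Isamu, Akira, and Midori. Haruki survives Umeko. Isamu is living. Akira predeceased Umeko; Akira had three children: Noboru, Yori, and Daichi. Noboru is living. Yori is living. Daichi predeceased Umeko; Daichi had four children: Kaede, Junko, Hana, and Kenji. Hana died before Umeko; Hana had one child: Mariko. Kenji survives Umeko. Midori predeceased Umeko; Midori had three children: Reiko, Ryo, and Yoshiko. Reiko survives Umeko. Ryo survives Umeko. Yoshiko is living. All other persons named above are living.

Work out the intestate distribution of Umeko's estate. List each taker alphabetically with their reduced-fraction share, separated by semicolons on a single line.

Haruki 3/20; Isamu 3/20; Junko 1/80; Kaede 1/80; Kenji 1/80; Mariko 1/80; Noboru 1/20; Reiko 1/20; Ryo 1/20; Takeshi 2/5; Yori 1/20; Yoshiko 1/20

Takeshi, as surviving spouse, takes 2/5.
The remaining 3/5 passes to Umeko's descendants per stirpes.
The 3/5 is divided into 4 equal shares of 3/20 among Haruki, Isamu, Akira, Midori.
Haruki is living and takes 3/20.
Isamu is living and takes 3/20.
Akira predeceased; the 3/20 allotted to Akira's branch passes to Akira's issue by representation.
The 3/20 is divided into 3 equal shares of 1/20 among Noboru, Yori, Daichi.
Noboru is living and takes 1/20.
Yori is living and takes 1/20.
Daichi predeceased; the 1/20 allotted to Daichi's branch passes to Daichi's issue by representation.
The 1/20 is divided into 4 equal shares of 1/80 among Kaede, Junko, Hana, Kenji.
Kaede is living and takes 1/80.
Junko is living and takes 1/80.
Hana predeceased; the 1/80 allotted to Hana's branch passes to Hana's issue by representation.
Mariko is the sole taker at this level and receives the full 1/80.
Kenji is living and takes 1/80.
Midori predeceased; the 3/20 allotted to Midori's branch passes to Midori's issue by representation.
The 3/20 is divided into 3 equal shares of 1/20 among Reiko, Ryo, Yoshiko.
Reiko is living and takes 1/20.
Ryo is living and takes 1/20.
Yoshiko is living and takes 1/20.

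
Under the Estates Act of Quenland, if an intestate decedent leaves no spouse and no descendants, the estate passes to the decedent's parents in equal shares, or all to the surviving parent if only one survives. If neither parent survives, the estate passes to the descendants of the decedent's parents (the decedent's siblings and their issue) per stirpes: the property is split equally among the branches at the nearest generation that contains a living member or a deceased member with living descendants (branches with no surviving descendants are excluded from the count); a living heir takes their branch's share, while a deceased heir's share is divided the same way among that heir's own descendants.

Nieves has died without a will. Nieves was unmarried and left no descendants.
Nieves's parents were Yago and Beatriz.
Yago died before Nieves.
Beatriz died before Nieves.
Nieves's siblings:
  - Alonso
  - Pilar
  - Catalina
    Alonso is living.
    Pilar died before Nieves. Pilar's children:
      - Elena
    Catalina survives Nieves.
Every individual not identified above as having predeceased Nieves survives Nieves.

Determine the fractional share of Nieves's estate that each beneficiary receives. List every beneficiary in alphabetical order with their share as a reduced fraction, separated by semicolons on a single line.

Neither parent survives and there are no descendants, so the estate passes to Nieves's siblings and their issue per stirpes.
The estate is divided into 3 equal shares of 1/3 among Alonso, Pilar, Catalina.
Alonso is living and takes 1/3.
Pilar predeceased; the 1/3 allotted to Pilar's branch passes to Pilar's issue by representation.
Elena is the sole taker at this level and receives the full 1/3.
Catalina is living and takes 1/3.

Alonso 1/3; Catalina 1/3; Elena 1/3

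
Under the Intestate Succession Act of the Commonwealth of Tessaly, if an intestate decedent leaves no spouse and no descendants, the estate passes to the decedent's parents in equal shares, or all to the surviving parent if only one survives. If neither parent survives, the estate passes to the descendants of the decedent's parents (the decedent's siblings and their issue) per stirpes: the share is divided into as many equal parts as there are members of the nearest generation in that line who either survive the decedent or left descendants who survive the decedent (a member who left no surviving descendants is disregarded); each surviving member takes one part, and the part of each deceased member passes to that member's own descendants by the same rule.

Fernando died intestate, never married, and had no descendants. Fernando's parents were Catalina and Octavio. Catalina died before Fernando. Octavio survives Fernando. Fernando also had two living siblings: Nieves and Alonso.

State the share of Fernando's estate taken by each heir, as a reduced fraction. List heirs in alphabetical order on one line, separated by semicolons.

Octavio 1

Only one parent, Octavio, survives, so Octavio takes the entire estate. The siblings take nothing because a surviving parent has priority.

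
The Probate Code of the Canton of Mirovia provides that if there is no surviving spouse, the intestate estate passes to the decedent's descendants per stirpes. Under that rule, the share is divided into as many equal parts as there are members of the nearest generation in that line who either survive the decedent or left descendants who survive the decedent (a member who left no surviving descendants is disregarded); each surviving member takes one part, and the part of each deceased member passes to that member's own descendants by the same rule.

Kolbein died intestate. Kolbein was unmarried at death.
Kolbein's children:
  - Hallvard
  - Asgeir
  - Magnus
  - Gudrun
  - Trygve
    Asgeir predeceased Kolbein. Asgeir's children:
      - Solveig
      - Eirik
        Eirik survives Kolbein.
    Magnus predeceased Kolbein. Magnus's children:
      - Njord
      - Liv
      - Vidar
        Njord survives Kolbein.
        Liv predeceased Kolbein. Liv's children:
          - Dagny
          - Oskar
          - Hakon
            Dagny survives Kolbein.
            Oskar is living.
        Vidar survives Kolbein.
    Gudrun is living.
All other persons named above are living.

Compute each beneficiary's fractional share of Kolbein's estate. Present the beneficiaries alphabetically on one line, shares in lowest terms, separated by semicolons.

Dagny 1/45; Eirik 1/10; Gudrun 1/5; Hakon 1/45; Hallvard 1/5; Njord 1/15; Oskar 1/45; Solveig 1/10; Trygve 1/5; Vidar 1/15

There is no surviving spouse, so the entire estate passes to Kolbein's descendants per stirpes.
The estate is divided into 5 equal shares of 1/5 among Hallvard, Asgeir, Magnus, Gudrun, Trygve.
Hallvard is living and takes 1/5.
Asgeir predeceased; the 1/5 allotted to Asgeir's branch passes to Asgeir's issue by representation.
The 1/5 is divided into 2 equal shares of 1/10 among Solveig, Eirik.
Solveig is living and takes 1/10.
Eirik is living and takes 1/10.
Magnus predeceased; the 1/5 allotted to Magnus's branch passes to Magnus's issue by representation.
The 1/5 is divided into 3 equal shares of 1/15 among Njord, Liv, Vidar.
Njord is living and takes 1/15.
Liv predeceased; the 1/15 allotted to Liv's branch passes to Liv's issue by representation.
The 1/15 is divided into 3 equal shares of 1/45 among Dagny, Oskar, Hakon.
Dagny is living and takes 1/45.
Oskar is living and takes 1/45.
Hakon is living and takes 1/45.
Vidar is living and takes 1/15.
Gudrun is living and takes 1/5.
Trygve is living and takes 1/5.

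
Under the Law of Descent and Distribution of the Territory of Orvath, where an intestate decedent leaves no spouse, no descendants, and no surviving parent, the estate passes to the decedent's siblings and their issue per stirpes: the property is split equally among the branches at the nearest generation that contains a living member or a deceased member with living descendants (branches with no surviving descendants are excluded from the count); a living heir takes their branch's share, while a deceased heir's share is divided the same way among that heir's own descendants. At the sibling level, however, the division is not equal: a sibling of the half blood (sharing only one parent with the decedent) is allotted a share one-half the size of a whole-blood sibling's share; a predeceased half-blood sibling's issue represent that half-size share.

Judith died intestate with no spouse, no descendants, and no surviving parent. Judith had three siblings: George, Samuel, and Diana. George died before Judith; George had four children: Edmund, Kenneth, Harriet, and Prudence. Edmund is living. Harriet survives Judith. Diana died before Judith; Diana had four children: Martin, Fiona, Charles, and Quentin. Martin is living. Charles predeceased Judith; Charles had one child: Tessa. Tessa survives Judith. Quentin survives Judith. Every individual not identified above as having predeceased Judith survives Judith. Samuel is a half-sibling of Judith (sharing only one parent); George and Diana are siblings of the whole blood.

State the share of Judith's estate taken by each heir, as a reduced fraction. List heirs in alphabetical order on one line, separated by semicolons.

No spouse, descendants, or parent survives, so the estate passes to Judith's siblings per stirpes.
Half-blood siblings count for one-half the weight of whole-blood siblings at the initial division.
Dividing 1 in proportion to weights (total weight 5/2): George (weight 1) → 2/5; Samuel (weight 1/2) → 1/5; Diana (weight 1) → 2/5.
George predeceased; the 2/5 allotted to George's branch passes to George's issue by representation.
The 2/5 is divided into 4 equal shares of 1/10 among Edmund, Kenneth, Harriet, Prudence.
Edmund is living and takes 1/10.
Kenneth is living and takes 1/10.
Harriet is living and takes 1/10.
Prudence is living and takes 1/10.
Samuel is living and takes 1/5.
Diana predeceased; the 2/5 allotted to Diana's branch passes to Diana's issue by representation.
The 2/5 is divided into 4 equal shares of 1/10 among Martin, Fiona, Charles, Quentin.
Martin is living and takes 1/10.
Fiona is living and takes 1/10.
Charles predeceased; the 1/10 allotted to Charles's branch passes to Charles's issue by representation.
Tessa is the sole taker at this level and receives the full 1/10.
Quentin is living and takes 1/10.

Edmund 1/10; Fiona 1/10; Harriet 1/10; Kenneth 1/10; Martin 1/10; Prudence 1/10; Quentin 1/10; Samuel 1/5; Tessa 1/10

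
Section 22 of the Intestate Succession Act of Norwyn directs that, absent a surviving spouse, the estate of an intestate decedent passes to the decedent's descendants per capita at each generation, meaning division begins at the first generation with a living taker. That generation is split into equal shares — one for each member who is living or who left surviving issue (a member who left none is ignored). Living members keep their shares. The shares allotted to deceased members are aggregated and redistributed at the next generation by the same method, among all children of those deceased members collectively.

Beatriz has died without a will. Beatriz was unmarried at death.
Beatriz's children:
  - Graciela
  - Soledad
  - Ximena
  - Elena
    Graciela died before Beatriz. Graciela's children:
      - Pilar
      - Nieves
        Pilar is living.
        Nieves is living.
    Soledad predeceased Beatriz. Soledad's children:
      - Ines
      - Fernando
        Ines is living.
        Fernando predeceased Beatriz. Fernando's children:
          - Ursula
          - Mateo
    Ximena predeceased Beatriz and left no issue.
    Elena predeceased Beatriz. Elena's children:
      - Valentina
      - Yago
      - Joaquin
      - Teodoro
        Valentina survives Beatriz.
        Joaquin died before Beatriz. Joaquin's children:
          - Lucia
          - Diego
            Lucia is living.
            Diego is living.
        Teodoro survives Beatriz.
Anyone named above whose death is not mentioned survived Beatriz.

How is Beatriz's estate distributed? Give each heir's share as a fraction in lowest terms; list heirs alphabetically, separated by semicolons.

Diego 1/16; Ines 1/8; Lucia 1/16; Mateo 1/16; Nieves 1/8; Pilar 1/8; Teodoro 1/8; Ursula 1/16; Valentina 1/8; Yago 1/8

There is no surviving spouse, so the entire estate passes to Beatriz's descendants per capita at each generation.
No one at generation 1 (Graciela, Soledad, Elena) is living; moving to the next generation.
At generation 2 (Pilar, Nieves, Ines, Fernando, Valentina, Yago, Joaquin, Teodoro) there are 8 shares of (1)/8 = 1/8 each.
Living: Pilar, Nieves, Ines, Valentina, Yago, and Teodoro — each takes 1/8.
Deceased: Fernando and Joaquin. Their combined 1/4 is pooled and carried to generation 3.
At generation 3 (Ursula, Mateo, Lucia, Diego) there are 4 shares of (1/4)/4 = 1/16 each.
Living: Ursula, Mateo, Lucia, and Diego — each takes 1/16.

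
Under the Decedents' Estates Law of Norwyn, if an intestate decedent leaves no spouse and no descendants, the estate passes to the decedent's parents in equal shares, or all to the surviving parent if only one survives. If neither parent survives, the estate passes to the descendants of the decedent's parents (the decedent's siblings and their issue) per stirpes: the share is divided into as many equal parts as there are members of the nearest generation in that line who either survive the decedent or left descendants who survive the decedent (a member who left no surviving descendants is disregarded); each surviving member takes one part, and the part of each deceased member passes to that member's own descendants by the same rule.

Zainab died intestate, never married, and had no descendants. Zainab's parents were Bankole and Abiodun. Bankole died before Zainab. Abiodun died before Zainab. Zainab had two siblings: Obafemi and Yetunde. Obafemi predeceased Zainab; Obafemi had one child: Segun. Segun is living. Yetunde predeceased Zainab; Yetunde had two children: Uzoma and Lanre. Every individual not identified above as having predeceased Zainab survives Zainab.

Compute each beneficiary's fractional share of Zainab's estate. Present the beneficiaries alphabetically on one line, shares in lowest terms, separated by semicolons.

Neither parent survives and there are no descendants, so the estate passes to Zainab's siblings and their issue per stirpes.
The estate is divided into 2 equal shares of 1/2 among Obafemi, Yetunde.
Obafemi predeceased; the 1/2 allotted to Obafemi's branch passes to Obafemi's issue by representation.
Segun is the sole taker at this level and receives the full 1/2.
Yetunde predeceased; the 1/2 allotted to Yetunde's branch passes to Yetunde's issue by representation.
The 1/2 is divided into 2 equal shares of 1/4 among Uzoma, Lanre.
Uzoma is living and takes 1/4.
Lanre is living and takes 1/4.

Lanre 1/4; Segun 1/2; Uzoma 1/4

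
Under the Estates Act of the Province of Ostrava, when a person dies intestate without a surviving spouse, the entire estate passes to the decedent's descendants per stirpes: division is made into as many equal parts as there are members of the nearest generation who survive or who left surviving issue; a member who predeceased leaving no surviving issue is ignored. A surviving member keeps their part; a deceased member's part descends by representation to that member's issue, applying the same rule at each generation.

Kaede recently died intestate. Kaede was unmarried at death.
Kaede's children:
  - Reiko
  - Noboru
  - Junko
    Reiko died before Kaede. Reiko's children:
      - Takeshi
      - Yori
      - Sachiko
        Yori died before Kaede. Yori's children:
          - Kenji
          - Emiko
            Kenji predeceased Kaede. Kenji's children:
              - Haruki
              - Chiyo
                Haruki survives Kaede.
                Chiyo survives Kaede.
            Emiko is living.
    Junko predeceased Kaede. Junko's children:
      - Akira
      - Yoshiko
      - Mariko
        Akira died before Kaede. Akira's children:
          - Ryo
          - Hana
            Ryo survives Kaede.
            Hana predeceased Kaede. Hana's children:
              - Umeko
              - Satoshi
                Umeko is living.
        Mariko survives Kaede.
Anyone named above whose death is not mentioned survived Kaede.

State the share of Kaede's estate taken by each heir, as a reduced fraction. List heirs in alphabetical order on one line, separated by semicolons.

There is no surviving spouse, so the entire estate passes to Kaede's descendants per stirpes.
The estate is divided into 3 equal shares of 1/3 among Reiko, Noboru, Junko.
Reiko predeceased; the 1/3 allotted to Reiko's branch passes to Reiko's issue by representation.
The 1/3 is divided into 3 equal shares of 1/9 among Takeshi, Yori, Sachiko.
Takeshi is living and takes 1/9.
Yori predeceased; the 1/9 allotted to Yori's branch passes to Yori's issue by representation.
The 1/9 is divided into 2 equal shares of 1/18 among Kenji, Emiko.
Kenji predeceased; the 1/18 allotted to Kenji's branch passes to Kenji's issue by representation.
The 1/18 is divided into 2 equal shares of 1/36 among Haruki, Chiyo.
Haruki is living and takes 1/36.
Chiyo is living and takes 1/36.
Emiko is living and takes 1/18.
Sachiko is living and takes 1/9.
Noboru is living and takes 1/3.
Junko predeceased; the 1/3 allotted to Junko's branch passes to Junko's issue by representation.
The 1/3 is divided into 3 equal shares of 1/9 among Akira, Yoshiko, Mariko.
Akira predeceased; the 1/9 allotted to Akira's branch passes to Akira's issue by representation.
The 1/9 is divided into 2 equal shares of 1/18 among Ryo, Hana.
Ryo is living and takes 1/18.
Hana predeceased; the 1/18 allotted to Hana's branch passes to Hana's issue by representation.
The 1/18 is divided into 2 equal shares of 1/36 among Umeko, Satoshi.
Umeko is living and takes 1/36.
Satoshi is living and takes 1/36.
Yoshiko is living and takes 1/9.
Mariko is living and takes 1/9.

Chiyo 1/36; Emiko 1/18; Haruki 1/36; Mariko 1/9; Noboru 1/3; Ryo 1/18; Sachiko 1/9; Satoshi 1/36; Takeshi 1/9; Umeko 1/36; Yoshiko 1/9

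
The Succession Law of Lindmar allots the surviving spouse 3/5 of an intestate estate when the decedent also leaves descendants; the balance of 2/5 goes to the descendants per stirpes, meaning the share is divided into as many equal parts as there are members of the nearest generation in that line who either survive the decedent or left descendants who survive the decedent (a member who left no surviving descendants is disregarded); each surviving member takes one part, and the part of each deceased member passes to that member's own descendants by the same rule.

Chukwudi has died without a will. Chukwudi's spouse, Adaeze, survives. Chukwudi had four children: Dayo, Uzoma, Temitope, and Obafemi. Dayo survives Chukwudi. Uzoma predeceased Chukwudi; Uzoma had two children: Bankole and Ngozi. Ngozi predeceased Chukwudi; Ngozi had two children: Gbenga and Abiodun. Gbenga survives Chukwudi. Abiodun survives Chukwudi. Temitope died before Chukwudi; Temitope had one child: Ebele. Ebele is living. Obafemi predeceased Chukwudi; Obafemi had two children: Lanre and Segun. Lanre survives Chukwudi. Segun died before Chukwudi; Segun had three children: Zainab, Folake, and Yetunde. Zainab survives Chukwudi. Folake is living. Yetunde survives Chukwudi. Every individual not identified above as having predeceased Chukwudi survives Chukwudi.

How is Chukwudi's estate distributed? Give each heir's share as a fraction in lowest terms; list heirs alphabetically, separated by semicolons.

Abiodun 1/40; Adaeze 3/5; Bankole 1/20; Dayo 1/10; Ebele 1/10; Folake 1/60; Gbenga 1/40; Lanre 1/20; Yetunde 1/60; Zainab 1/60

Adaeze, as surviving spouse, takes 3/5.
The remaining 2/5 passes to Chukwudi's descendants per stirpes.
The 2/5 is divided into 4 equal shares of 1/10 among Dayo, Uzoma, Temitope, Obafemi.
Dayo is living and takes 1/10.
Uzoma predeceased; the 1/10 allotted to Uzoma's branch passes to Uzoma's issue by representation.
The 1/10 is divided into 2 equal shares of 1/20 among Bankole, Ngozi.
Bankole is living and takes 1/20.
Ngozi predeceased; the 1/20 allotted to Ngozi's branch passes to Ngozi's issue by representation.
The 1/20 is divided into 2 equal shares of 1/40 among Gbenga, Abiodun.
Gbenga is living and takes 1/40.
Abiodun is living and takes 1/40.
Temitope predeceased; the 1/10 allotted to Temitope's branch passes to Temitope's issue by representation.
Ebele is the sole taker at this level and receives the full 1/10.
Obafemi predeceased; the 1/10 allotted to Obafemi's branch passes to Obafemi's issue by representation.
The 1/10 is divided into 2 equal shares of 1/20 among Lanre, Segun.
Lanre is living and takes 1/20.
Segun predeceased; the 1/20 allotted to Segun's branch passes to Segun's issue by representation.
The 1/20 is divided into 3 equal shares of 1/60 among Zainab, Folake, Yetunde.
Zainab is living and takes 1/60.
Folake is living and takes 1/60.
Yetunde is living and takes 1/60.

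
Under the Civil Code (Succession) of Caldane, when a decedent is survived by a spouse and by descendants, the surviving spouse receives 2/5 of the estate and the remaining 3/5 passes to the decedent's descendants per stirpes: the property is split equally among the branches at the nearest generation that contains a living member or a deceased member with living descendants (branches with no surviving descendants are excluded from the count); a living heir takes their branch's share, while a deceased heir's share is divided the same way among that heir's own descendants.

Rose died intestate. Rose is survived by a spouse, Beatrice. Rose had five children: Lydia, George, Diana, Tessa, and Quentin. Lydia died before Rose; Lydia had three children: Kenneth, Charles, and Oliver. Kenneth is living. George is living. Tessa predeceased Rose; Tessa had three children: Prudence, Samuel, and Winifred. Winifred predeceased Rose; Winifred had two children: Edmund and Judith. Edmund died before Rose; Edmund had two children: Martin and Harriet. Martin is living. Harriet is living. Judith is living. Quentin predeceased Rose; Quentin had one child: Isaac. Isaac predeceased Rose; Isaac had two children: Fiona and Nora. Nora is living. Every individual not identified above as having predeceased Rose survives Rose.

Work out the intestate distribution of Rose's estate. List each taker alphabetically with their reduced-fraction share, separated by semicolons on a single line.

Beatrice 2/5; Charles 1/25; Diana 3/25; Fiona 3/50; George 3/25; Harriet 1/100; Judith 1/50; Kenneth 1/25; Martin 1/100; Nora 3/50; Oliver 1/25; Prudence 1/25; Samuel 1/25

Beatrice, as surviving spouse, takes 2/5.
The remaining 3/5 passes to Rose's descendants per stirpes.
The 3/5 is divided into 5 equal shares of 3/25 among Lydia, George, Diana, Tessa, Quentin.
Lydia predeceased; the 3/25 allotted to Lydia's branch passes to Lydia's issue by representation.
The 3/25 is divided into 3 equal shares of 1/25 among Kenneth, Charles, Oliver.
Kenneth is living and takes 1/25.
Charles is living and takes 1/25.
Oliver is living and takes 1/25.
George is living and takes 3/25.
Diana is living and takes 3/25.
Tessa predeceased; the 3/25 allotted to Tessa's branch passes to Tessa's issue by representation.
The 3/25 is divided into 3 equal shares of 1/25 among Prudence, Samuel, Winifred.
Prudence is living and takes 1/25.
Samuel is living and takes 1/25.
Winifred predeceased; the 1/25 allotted to Winifred's branch passes to Winifred's issue by representation.
The 1/25 is divided into 2 equal shares of 1/50 among Edmund, Judith.
Edmund predeceased; the 1/50 allotted to Edmund's branch passes to Edmund's issue by representation.
The 1/50 is divided into 2 equal shares of 1/100 among Martin, Harriet.
Martin is living and takes 1/100.
Harriet is living and takes 1/100.
Judith is living and takes 1/50.
Quentin predeceased; the 3/25 allotted to Quentin's branch passes to Quentin's issue by representation.
Isaac's line is the sole branch at this level, so the full 3/25 passes to Isaac's issue by representation.
The 3/25 is divided into 2 equal shares of 3/50 among Fiona, Nora.
Fiona is living and takes 3/50.
Nora is living and takes 3/50.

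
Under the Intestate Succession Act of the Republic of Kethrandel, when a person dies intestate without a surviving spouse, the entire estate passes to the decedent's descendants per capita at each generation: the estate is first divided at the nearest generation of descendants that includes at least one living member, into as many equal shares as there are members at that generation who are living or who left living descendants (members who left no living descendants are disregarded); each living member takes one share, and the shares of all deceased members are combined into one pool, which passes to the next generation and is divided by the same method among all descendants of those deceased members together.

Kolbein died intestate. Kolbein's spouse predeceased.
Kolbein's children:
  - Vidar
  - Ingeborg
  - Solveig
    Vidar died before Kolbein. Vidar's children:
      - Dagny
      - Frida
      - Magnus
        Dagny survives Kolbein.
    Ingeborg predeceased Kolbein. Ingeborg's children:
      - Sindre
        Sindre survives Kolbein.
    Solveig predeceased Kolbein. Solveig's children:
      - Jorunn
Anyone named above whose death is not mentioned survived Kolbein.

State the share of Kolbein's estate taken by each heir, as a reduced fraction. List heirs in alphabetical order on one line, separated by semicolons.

There is no surviving spouse, so the entire estate passes to Kolbein's descendants per capita at each generation.
No one at generation 1 (Vidar, Ingeborg, Solveig) is living; moving to the next generation.
At generation 2 (Dagny, Frida, Magnus, Sindre, Jorunn) there are 5 shares of (1)/5 = 1/5 each.
Living: Dagny, Frida, Magnus, Sindre, and Jorunn — each takes 1/5.

Dagny 1/5; Frida 1/5; Jorunn 1/5; Magnus 1/5; Sindre 1/5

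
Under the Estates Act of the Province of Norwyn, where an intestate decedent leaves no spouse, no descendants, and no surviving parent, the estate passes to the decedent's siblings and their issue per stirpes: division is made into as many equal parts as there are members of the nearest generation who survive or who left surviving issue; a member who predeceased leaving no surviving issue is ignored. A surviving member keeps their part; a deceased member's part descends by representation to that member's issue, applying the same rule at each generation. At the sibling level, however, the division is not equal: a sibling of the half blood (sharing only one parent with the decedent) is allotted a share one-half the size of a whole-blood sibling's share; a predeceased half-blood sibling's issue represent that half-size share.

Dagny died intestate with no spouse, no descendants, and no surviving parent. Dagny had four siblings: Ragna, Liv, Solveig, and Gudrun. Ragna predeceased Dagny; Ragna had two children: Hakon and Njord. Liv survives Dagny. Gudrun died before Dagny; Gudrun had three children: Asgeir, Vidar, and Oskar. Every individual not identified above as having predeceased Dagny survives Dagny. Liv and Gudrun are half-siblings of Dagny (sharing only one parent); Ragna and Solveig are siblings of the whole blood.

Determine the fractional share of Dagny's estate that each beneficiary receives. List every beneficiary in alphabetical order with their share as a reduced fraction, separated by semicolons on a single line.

Asgeir 1/18; Hakon 1/6; Liv 1/6; Njord 1/6; Oskar 1/18; Solveig 1/3; Vidar 1/18

No spouse, descendants, or parent survives, so the estate passes to Dagny's siblings per stirpes.
Half-blood siblings count for one-half the weight of whole-blood siblings at the initial division.
Dividing 1 in proportion to weights (total weight 3): Ragna (weight 1) → 1/3; Liv (weight 1/2) → 1/6; Solveig (weight 1) → 1/3; Gudrun (weight 1/2) → 1/6.
Ragna predeceased; the 1/3 allotted to Ragna's branch passes to Ragna's issue by representation.
The 1/3 is divided into 2 equal shares of 1/6 among Hakon, Njord.
Hakon is living and takes 1/6.
Njord is living and takes 1/6.
Liv is living and takes 1/6.
Solveig is living and takes 1/3.
Gudrun predeceased; the 1/6 allotted to Gudrun's branch passes to Gudrun's issue by representation.
The 1/6 is divided into 3 equal shares of 1/18 among Asgeir, Vidar, Oskar.
Asgeir is living and takes 1/18.
Vidar is living and takes 1/18.
Oskar is living and takes 1/18.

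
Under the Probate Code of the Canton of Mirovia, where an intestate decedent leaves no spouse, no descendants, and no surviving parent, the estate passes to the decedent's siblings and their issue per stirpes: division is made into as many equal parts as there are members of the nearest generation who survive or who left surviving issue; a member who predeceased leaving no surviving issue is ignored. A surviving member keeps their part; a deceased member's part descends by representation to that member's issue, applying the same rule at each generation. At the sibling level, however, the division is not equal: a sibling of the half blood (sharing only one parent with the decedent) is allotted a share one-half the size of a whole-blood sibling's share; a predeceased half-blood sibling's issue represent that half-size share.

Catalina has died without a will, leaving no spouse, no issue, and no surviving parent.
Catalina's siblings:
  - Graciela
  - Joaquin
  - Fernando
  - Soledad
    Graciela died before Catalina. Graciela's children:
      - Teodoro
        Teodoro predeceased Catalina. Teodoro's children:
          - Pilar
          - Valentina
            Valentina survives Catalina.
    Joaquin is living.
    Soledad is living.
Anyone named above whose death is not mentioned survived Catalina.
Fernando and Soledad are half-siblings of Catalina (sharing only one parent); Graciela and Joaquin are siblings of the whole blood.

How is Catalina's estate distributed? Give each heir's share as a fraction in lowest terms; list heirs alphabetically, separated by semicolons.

Fernando 1/6; Joaquin 1/3; Pilar 1/6; Soledad 1/6; Valentina 1/6

No spouse, descendants, or parent survives, so the estate passes to Catalina's siblings per stirpes.
Half-blood siblings count for one-half the weight of whole-blood siblings at the initial division.
Dividing 1 in proportion to weights (total weight 3): Graciela (weight 1) → 1/3; Joaquin (weight 1) → 1/3; Fernando (weight 1/2) → 1/6; Soledad (weight 1/2) → 1/6.
Graciela predeceased; the 1/3 allotted to Graciela's branch passes to Graciela's issue by representation.
Teodoro's line is the sole branch at this level, so the full 1/3 passes to Teodoro's issue by representation.
The 1/3 is divided into 2 equal shares of 1/6 among Pilar, Valentina.
Pilar is living and takes 1/6.
Valentina is living and takes 1/6.
Joaquin is living and takes 1/3.
Fernando is living and takes 1/6.
Soledad is living and takes 1/6.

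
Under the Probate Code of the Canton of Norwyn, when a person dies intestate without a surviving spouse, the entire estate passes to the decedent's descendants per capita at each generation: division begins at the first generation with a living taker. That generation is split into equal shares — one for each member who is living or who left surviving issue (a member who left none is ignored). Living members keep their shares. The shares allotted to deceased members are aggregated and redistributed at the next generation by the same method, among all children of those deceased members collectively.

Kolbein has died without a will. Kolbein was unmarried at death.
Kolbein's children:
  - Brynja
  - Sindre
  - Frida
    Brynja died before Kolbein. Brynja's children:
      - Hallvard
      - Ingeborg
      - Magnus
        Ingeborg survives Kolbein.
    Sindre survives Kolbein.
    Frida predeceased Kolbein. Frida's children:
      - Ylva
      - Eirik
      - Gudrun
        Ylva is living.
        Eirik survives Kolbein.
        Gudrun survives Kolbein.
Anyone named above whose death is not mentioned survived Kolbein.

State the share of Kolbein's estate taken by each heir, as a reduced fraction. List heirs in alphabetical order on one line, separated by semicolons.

Eirik 1/9; Gudrun 1/9; Hallvard 1/9; Ingeborg 1/9; Magnus 1/9; Sindre 1/3; Ylva 1/9

There is no surviving spouse, so the entire estate passes to Kolbein's descendants per capita at each generation.
At generation 1 (Brynja, Sindre, Frida) there are 3 shares of (1)/3 = 1/3 each.
Living: Sindre — each takes 1/3.
Deceased: Brynja and Frida. Their combined 2/3 is pooled and carried to generation 2.
At generation 2 (Hallvard, Ingeborg, Magnus, Ylva, Eirik, Gudrun) there are 6 shares of (2/3)/6 = 1/9 each.
Living: Hallvard, Ingeborg, Magnus, Ylva, Eirik, and Gudrun — each takes 1/9.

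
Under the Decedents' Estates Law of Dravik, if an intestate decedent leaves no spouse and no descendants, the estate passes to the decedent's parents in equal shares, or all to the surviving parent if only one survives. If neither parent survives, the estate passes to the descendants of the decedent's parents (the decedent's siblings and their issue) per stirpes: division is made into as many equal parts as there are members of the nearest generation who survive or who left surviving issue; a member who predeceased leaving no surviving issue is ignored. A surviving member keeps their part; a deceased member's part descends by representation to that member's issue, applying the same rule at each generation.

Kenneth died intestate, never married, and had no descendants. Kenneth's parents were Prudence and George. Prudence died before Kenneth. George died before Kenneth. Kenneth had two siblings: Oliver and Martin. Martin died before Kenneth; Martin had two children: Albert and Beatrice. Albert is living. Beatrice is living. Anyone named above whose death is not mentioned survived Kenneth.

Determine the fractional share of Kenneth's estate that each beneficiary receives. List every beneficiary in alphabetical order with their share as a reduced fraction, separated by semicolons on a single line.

Albert 1/4; Beatrice 1/4; Oliver 1/2

Neither parent survives and there are no descendants, so the estate passes to Kenneth's siblings and their issue per stirpes.
The estate is divided into 2 equal shares of 1/2 among Oliver, Martin.
Oliver is living and takes 1/2.
Martin predeceased; the 1/2 allotted to Martin's branch passes to Martin's issue by representation.
The 1/2 is divided into 2 equal shares of 1/4 among Albert, Beatrice.
Albert is living and takes 1/4.
Beatrice is living and takes 1/4.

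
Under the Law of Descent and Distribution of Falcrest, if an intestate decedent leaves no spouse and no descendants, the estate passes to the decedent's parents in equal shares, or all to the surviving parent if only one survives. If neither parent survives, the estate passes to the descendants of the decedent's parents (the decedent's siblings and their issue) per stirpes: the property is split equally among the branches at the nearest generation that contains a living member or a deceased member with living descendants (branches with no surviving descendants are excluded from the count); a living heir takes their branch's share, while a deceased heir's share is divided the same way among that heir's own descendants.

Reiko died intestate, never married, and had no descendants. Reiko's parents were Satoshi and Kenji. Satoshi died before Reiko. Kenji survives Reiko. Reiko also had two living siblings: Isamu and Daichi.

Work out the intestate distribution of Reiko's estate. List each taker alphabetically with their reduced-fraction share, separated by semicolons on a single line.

Kenji 1

Only one parent, Kenji, survives, so Kenji takes the entire estate. The siblings take nothing because a surviving parent has priority.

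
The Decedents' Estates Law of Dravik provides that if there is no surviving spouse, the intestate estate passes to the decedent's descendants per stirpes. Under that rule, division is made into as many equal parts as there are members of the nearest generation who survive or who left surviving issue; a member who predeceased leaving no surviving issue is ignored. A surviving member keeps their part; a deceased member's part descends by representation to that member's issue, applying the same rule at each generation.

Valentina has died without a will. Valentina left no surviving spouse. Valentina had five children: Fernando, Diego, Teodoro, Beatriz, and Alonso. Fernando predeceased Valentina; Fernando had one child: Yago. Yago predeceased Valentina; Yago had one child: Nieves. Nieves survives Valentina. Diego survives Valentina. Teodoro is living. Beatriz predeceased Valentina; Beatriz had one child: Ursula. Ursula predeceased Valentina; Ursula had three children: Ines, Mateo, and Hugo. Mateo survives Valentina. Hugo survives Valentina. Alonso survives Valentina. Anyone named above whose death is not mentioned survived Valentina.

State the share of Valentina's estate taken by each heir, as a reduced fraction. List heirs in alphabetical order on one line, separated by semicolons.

Alonso 1/5; Diego 1/5; Hugo 1/15; Ines 1/15; Mateo 1/15; Nieves 1/5; Teodoro 1/5

There is no surviving spouse, so the entire estate passes to Valentina's descendants per stirpes.
The estate is divided into 5 equal shares of 1/5 among Fernando, Diego, Teodoro, Beatriz, Alonso.
Fernando predeceased; the 1/5 allotted to Fernando's branch passes to Fernando's issue by representation.
Yago's line is the sole branch at this level, so the full 1/5 passes to Yago's issue by representation.
Nieves is the sole taker at this level and receives the full 1/5.
Diego is living and takes 1/5.
Teodoro is living and takes 1/5.
Beatriz predeceased; the 1/5 allotted to Beatriz's branch passes to Beatriz's issue by representation.
Ursula's line is the sole branch at this level, so the full 1/5 passes to Ursula's issue by representation.
The 1/5 is divided into 3 equal shares of 1/15 among Ines, Mateo, Hugo.
Ines is living and takes 1/15.
Mateo is living and takes 1/15.
Hugo is living and takes 1/15.
Alonso is living and takes 1/5.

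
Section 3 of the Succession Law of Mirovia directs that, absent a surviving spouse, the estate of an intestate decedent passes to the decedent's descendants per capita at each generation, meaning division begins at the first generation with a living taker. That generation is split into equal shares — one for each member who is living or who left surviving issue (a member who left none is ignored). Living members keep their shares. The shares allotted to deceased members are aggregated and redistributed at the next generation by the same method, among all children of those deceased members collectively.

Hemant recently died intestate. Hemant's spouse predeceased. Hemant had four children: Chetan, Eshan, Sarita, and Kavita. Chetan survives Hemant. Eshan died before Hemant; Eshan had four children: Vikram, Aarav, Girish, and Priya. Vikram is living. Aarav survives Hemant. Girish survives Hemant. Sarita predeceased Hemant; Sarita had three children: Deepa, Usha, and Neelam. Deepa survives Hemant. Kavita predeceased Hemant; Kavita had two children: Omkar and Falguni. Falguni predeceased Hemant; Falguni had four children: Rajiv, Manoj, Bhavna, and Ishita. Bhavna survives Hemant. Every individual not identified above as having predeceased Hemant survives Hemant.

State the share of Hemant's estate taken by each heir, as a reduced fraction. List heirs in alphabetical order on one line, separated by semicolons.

Aarav 1/12; Bhavna 1/48; Chetan 1/4; Deepa 1/12; Girish 1/12; Ishita 1/48; Manoj 1/48; Neelam 1/12; Omkar 1/12; Priya 1/12; Rajiv 1/48; Usha 1/12; Vikram 1/12

There is no surviving spouse, so the entire estate passes to Hemant's descendants per capita at each generation.
At generation 1 (Chetan, Eshan, Sarita, Kavita) there are 4 shares of (1)/4 = 1/4 each.
Living: Chetan — each takes 1/4.
Deceased: Eshan, Sarita, and Kavita. Their combined 3/4 is pooled and carried to generation 2.
At generation 2 (Vikram, Aarav, Girish, Priya, Deepa, Usha, Neelam, Omkar, Falguni) there are 9 shares of (3/4)/9 = 1/12 each.
Living: Vikram, Aarav, Girish, Priya, Deepa, Usha, Neelam, and Omkar — each takes 1/12.
Deceased: Falguni. That 1/12 share is carried to generation 3.
At generation 3 (Rajiv, Manoj, Bhavna, Ishita) there are 4 shares of (1/12)/4 = 1/48 each.
Living: Rajiv, Manoj, Bhavna, and Ishita — each takes 1/48.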